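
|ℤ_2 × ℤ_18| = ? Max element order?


|ℤ_2 × ℤ_18| = 2 × 18 = 36
Max element order = lcm(2,18) = 18
Cyclic? No (gcd=2)

|ℤ_2×ℤ_18| = 36, max element order = 18


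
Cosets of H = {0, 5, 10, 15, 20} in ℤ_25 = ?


H = {0, 5, 10, 15, 20}, |H| = 5
Number of cosets = |G|/|H| = 25/5 = 5
0 + H = {0, 5, 10, 15, 20}
1 + H = {1, 6, 11, 16, 21}
2 + H = {2, 7, 12, 17, 22}
3 + H = {3, 8, 13, 18, 23}
4 + H = {4, 9, 14, 19, 24}

Cosets: 0+H={0,5,10,15,20}; 1+H={1,6,11,16,21}; 2+H={2,7,12,17,22}; 3+H={3,8,13,18,23}; 4+H={4,9,14,19,24}


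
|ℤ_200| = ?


ℤ_n has n elements.

|ℤ_200| = 200


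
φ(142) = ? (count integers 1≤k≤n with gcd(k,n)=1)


Factor n: 142 = 2 × 71
φ(n) = n · ∏(1 - 1/p) over distinct primes p | n
φ(142) = 142 · (1 - 1/2) · (1 - 1/71) = 70

φ(142) = 70


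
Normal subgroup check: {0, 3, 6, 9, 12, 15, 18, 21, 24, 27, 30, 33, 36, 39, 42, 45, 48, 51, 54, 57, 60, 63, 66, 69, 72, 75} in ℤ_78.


H = {0, 3, 6, 9, 12, 15, 18, 21, 24, 27, 30, 33, 36, 39, 42, 45, 48, 51, 54, 57, 60, 63, 66, 69, 72, 75} in ℤ_78
ℤ_78 is abelian; every subgroup of an abelian group is normal

Yes, normal subgroup


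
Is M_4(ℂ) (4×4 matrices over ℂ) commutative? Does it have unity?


Matrix multiplication is non-commutative for n ≥ 2; the identity matrix I is the unity; singular matrices give zero divisors, so not an integral domain
Commutative: No
Integral domain: No
Has unity: Yes

M_4(ℂ) (4×4 matrices over ℂ): Commutative=No, Unity=Yes


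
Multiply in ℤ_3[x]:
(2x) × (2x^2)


Expand and collect like terms; reduce coefficients mod 3:
x^0: 0·0 = 0 ≡ 0 (mod 3)
x^1: 0·0 + 2·0 = 0 ≡ 0 (mod 3)
x^2: 0·2 + 2·0 = 0 ≡ 0 (mod 3)
x^3: 2·2 = 4 ≡ 1 (mod 3)
Result: x^3

f · g = x^3


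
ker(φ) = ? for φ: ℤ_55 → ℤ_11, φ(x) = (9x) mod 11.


Kernel = preimage of identity
ker(φ) = {x ∈ ℤ_55 : 9x ≡ 0 (mod 11)}. Since 11 | 55, φ is well-defined. The kernel is the cyclic subgroup ⟨11⟩ of ℤ_55 (order 5), i.e. {0, 11, 22, 33, 44}

ker(φ) = {0, 11, 22, 33, 44}


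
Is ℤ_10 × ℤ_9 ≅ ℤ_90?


Comparing ℤ_10 × ℤ_9 and ℤ_90:
gcd(10,9) = 1, so ℤ_10 × ℤ_9 ≅ ℤ_90 (CRT)

Yes, ℤ_10 × ℤ_9 ≅ ℤ_90


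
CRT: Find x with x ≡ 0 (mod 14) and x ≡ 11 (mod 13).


m₁ = 14, m₂ = 13, gcd = 1, so CRT applies. M = m₁·m₂ = 182
Let M₁ = M/m₁ = 13, M₂ = M/m₂ = 14
Find y₁ ≡ M₁⁻¹ (mod m₁): 13⁻¹ ≡ 13 (mod 14)
Find y₂ ≡ M₂⁻¹ (mod m₂): 14⁻¹ ≡ 1 (mod 13)
x = a₁·M₁·y₁ + a₂·M₂·y₂ = 0·13·13 + 11·14·1 = 154
Reduce mod 182: x ≡ 154
Check: 154 mod 14 = 0 ✓, 154 mod 13 = 11 ✓

x ≡ 154 (mod 182)


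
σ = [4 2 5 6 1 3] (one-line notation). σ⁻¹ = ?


To find σ⁻¹, swap domain and range:
σ(1) = 4 → σ⁻¹(4) = 1
σ(2) = 2 → σ⁻¹(2) = 2
σ(3) = 5 → σ⁻¹(5) = 3
σ(4) = 6 → σ⁻¹(6) = 4
σ(5) = 1 → σ⁻¹(1) = 5
σ(6) = 3 → σ⁻¹(3) = 6

σ⁻¹ = [5 2 6 1 3 4]


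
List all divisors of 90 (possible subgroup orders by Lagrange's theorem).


Lagrange's theorem: |H| divides |G|
|G| = 90
Divisors of 90: 1, 2, 3, 5, 6, 9, 10, 15, 18, 30, 45, 90

Possible subgroup orders: {1, 2, 3, 5, 6, 9, 10, 15, 18, 30, 45, 90}


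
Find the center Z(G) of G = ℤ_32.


Z(G) = {g ∈ G | gx = xg for all x ∈ G}
ℤ_32 is abelian, so Z(G) = G

Z(ℤ_32) = ℤ_32


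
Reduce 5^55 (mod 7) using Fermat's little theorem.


Fermat's little theorem: if p is prime and gcd(a,p)=1, then a^(p-1) ≡ 1 (mod p)
p = 7 is prime, gcd(5,7) = 1
Reduce exponent: 55 mod 6 = 1
So 5^55 ≡ 5^1 (mod 7)
5^1 mod 7 = 5

5^55 ≡ 5 (mod 7)


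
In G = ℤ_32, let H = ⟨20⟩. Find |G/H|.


|⟨20⟩| = n / gcd(20, 32) = 32 / 4 = 8
H is normal (ℤ_32 is abelian).
|G/H| = |G| / |H| = 32 / 8 = 4

|G/H| = 4


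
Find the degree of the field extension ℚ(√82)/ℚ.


√82 has minimal polynomial x² - 82 (irreducible over ℚ since 82 is squarefree)

[ℚ(√82)/ℚ] = 2


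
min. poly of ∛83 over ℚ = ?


∛83 satisfies x³ - 83 = 0, irreducible over ℚ (no rational root; 83 is not a perfect cube)

Minimal polynomial: x³ - 83


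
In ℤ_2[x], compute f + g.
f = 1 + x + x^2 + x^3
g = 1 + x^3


Add coefficients mod 2:
x^0: 1 + 1 = 0 (mod 2)
x^1: 1 + 0 = 1 (mod 2)
x^2: 1 + 0 = 1 (mod 2)
x^3: 1 + 1 = 0 (mod 2)
Result: x + x^2

f + g = x + x^2


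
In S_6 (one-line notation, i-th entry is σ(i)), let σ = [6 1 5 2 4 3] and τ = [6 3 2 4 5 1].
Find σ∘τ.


σ∘τ: apply τ first, then σ
1 →τ 6 →σ 3
2 →τ 3 →σ 5
3 →τ 2 →σ 1
4 →τ 4 →σ 2
5 →τ 5 →σ 4
6 →τ 1 →σ 6

σ∘τ = [3 5 1 2 4 6]


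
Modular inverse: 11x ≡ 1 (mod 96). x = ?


Use the extended Euclidean algorithm to write 1 = 11·s + 96·t; then s mod 96 is the inverse.
Euclidean algorithm:
  11 = 0·96 + 11
  96 = 8·11 + 8
  11 = 1·8 + 3
  8 = 2·3 + 2
  3 = 1·2 + 1
  2 = 2·1 + 0
gcd(11,96) = 1
Back-substitution gives: 11·(35) + 96·(-4) = 1
So 11⁻¹ ≡ 35 ≡ 35 (mod 96)
Check: 11 × 35 = 385 ≡ 1 (mod 96) ✓

11⁻¹ ≡ 35 (mod 96)


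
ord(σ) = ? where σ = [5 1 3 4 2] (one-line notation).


Cycle decomposition: (1 5 2)
Cycle lengths: 3
Order = lcm(3) = 3

ord(σ) = 3


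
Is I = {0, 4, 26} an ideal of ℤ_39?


Check ideal conditions for I = {0, 4, 26} in ℤ_39:
(1) I is an additive subgroup? No
(2) For r ∈ ℤ_39 and a ∈ I: r·a ∈ I? No  [counterexample: r=2, a=4, r·a mod 39 = 8 ∉ I]

No, I is not an ideal of ℤ_39


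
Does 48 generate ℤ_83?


g generates ℤ_n iff gcd(g, n) = 1
gcd(48, 83) = 1
Since gcd = 1, 48 is a generator.

Yes, 48 generates ℤ_83


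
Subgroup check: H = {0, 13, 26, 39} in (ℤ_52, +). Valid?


Subgroup test for H = {0, 13, 26, 39} in (ℤ_52, +):
(1) 0 ∈ H? Yes
(2) Closure: for all a,b ∈ H, (a+b) mod 52 ∈ H? Yes
(3) Inverses: for all a ∈ H, -a mod 52 ∈ H? Yes

Yes, H is a subgroup of ℤ_52


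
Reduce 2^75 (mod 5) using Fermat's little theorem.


Fermat's little theorem: if p is prime and gcd(a,p)=1, then a^(p-1) ≡ 1 (mod p)
p = 5 is prime, gcd(2,5) = 1
Reduce exponent: 75 mod 4 = 3
So 2^75 ≡ 2^3 (mod 5)
2^3 mod 5 = 3

2^75 ≡ 3 (mod 5)


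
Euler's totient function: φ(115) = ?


Factor n: 115 = 5 × 23
φ(n) = n · ∏(1 - 1/p) over distinct primes p | n
φ(115) = 115 · (1 - 1/5) · (1 - 1/23) = 88

φ(115) = 88


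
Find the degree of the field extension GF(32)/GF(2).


GF(32) = GF(2^5), so the extension degree is 5

[GF(32)/GF(2)] = 5


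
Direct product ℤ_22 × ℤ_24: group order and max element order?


|ℤ_22 × ℤ_24| = 22 × 24 = 528
Max element order = lcm(22,24) = 264
Cyclic? No (gcd=2)

|ℤ_22×ℤ_24| = 528, max element order = 264


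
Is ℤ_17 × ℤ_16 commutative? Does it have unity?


Direct product ring; commutative with unity (1,1); but (1,0)·(0,1) = (0,0) gives zero divisors, so not an integral domain
Commutative: Yes
Integral domain: No
Has unity: Yes

ℤ_17 × ℤ_16: Commutative=Yes, Unity=Yes


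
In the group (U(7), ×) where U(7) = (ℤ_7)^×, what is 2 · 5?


Operation: multiplication mod 7
2 · 5 = (a × b) mod 7 with a = 2, b = 5

2 · 5 = 3


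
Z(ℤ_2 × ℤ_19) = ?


Z(G) = {g ∈ G | gx = xg for all x ∈ G}
Direct product of abelian groups is abelian, so Z(G) = G

Z(ℤ_2 × ℤ_19) = ℤ_2 × ℤ_19


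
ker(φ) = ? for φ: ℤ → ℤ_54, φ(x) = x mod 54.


Kernel = preimage of identity
ker(φ) = {x ∈ ℤ : x ≡ 0 (mod 54)} = 54ℤ = {0, ±54, ±108, ...}

ker(φ) = 54ℤ


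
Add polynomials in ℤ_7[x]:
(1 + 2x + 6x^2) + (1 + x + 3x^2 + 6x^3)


Add coefficients mod 7:
x^0: 1 + 1 = 2 (mod 7)
x^1: 2 + 1 = 3 (mod 7)
x^2: 6 + 3 = 2 (mod 7)
x^3: 0 + 6 = 6 (mod 7)
Result: 2 + 3x + 2x^2 + 6x^3

f + g = 2 + 3x + 2x^2 + 6x^3


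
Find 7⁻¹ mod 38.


Use the extended Euclidean algorithm to write 1 = 7·s + 38·t; then s mod 38 is the inverse.
Euclidean algorithm:
  7 = 0·38 + 7
  38 = 5·7 + 3
  7 = 2·3 + 1
  3 = 3·1 + 0
gcd(7,38) = 1
Back-substitution gives: 7·(11) + 38·(-2) = 1
So 7⁻¹ ≡ 11 ≡ 11 (mod 38)
Check: 7 × 11 = 77 ≡ 1 (mod 38) ✓

7⁻¹ ≡ 11 (mod 38)


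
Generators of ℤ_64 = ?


g generates ℤ_n iff gcd(g,n) = 1
Prime factors of 64: 2
Generators are g ∈ {1,...,63} not divisible by any of these primes.
Generators: {1, 3, 5, 7, 9, 11, 13, 15, 17, 19, 21, 23, 25, 27, 29, 31, 33, 35, 37, 39, 41, 43, 45, 47, 49, 51, 53, 55, 57, 59, 61, 63}
Number of generators = φ(64) = 32

Generators of ℤ_64 = {1, 3, 5, 7, 9, 11, 13, 15, 17, 19, 21, 23, 25, 27, 29, 31, 33, 35, 37, 39, 41, 43, 45, 47, 49, 51, 53, 55, 57, 59, 61, 63}


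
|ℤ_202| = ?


ℤ_n has n elements.

|ℤ_202| = 202


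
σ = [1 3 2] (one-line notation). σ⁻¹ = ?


To find σ⁻¹, swap domain and range:
σ(1) = 1 → σ⁻¹(1) = 1
σ(2) = 3 → σ⁻¹(3) = 2
σ(3) = 2 → σ⁻¹(2) = 3

σ⁻¹ = [1 3 2]


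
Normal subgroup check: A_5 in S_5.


H = A_5 in S_5
A_5 has index 2 in S_5, and every subgroup of index 2 is normal

Yes, normal subgroup


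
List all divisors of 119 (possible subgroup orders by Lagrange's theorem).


Lagrange's theorem: |H| divides |G|
|G| = 119
Divisors of 119: 1, 7, 17, 119

Possible subgroup orders: {1, 7, 17, 119}


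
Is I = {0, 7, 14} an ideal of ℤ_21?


Check ideal conditions for I = {0, 7, 14} in ℤ_21:
(1) I is an additive subgroup? Yes
(2) For r ∈ ℤ_21 and a ∈ I: r·a ∈ I? Yes

Yes, I is an ideal of ℤ_21


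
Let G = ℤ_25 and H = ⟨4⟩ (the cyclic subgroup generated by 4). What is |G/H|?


|⟨4⟩| = n / gcd(4, 25) = 25 / 1 = 25
H is normal (ℤ_25 is abelian).
|G/H| = |G| / |H| = 25 / 25 = 1

|G/H| = 1


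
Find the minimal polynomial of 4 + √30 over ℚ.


Let α = 4 + √30. Then α - 4 = √30, so (α - 4)² = 30, giving α² - 8α - 14 = 0. Degree 2 and α ∉ ℚ, so this is the minimal polynomial.

Minimal polynomial: x² - 8x - 14


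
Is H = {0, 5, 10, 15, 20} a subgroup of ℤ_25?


Subgroup test for H = {0, 5, 10, 15, 20} in (ℤ_25, +):
(1) 0 ∈ H? Yes
(2) Closure: for all a,b ∈ H, (a+b) mod 25 ∈ H? Yes
(3) Inverses: for all a ∈ H, -a mod 25 ∈ H? Yes

Yes, H is a subgroup of ℤ_25


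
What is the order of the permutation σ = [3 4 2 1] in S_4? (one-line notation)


Cycle decomposition: (1 3 2 4)
Cycle lengths: 4
Order = lcm(4) = 4

ord(σ) = 4


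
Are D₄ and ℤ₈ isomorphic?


Comparing D₄ and ℤ₈:
D₄ is non-abelian, ℤ₈ is abelian

No, D₄ ≇ ℤ₈


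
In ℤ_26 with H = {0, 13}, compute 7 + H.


7 + H = {7 + h (mod 26) : h ∈ H}
7+0=7, 7+13=20

7 + H = {7, 20}


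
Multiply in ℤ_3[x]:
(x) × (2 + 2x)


Expand and collect like terms; reduce coefficients mod 3:
x^0: 0·2 = 0 ≡ 0 (mod 3)
x^1: 0·2 + 1·2 = 2 ≡ 2 (mod 3)
x^2: 1·2 = 2 ≡ 2 (mod 3)
Result: 2x + 2x^2

f · g = 2x + 2x^2


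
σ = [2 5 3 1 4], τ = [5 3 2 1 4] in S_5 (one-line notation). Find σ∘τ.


σ∘τ: apply τ first, then σ
1 →τ 5 →σ 4
2 →τ 3 →σ 3
3 →τ 2 →σ 5
4 →τ 1 →σ 2
5 →τ 4 →σ 1

σ∘τ = [4 3 5 2 1]


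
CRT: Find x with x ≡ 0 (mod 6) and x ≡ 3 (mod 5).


m₁ = 6, m₂ = 5, gcd = 1, so CRT applies. M = m₁·m₂ = 30
Let M₁ = M/m₁ = 5, M₂ = M/m₂ = 6
Find y₁ ≡ M₁⁻¹ (mod m₁): 5⁻¹ ≡ 5 (mod 6)
Find y₂ ≡ M₂⁻¹ (mod m₂): 6⁻¹ ≡ 1 (mod 5)
x = a₁·M₁·y₁ + a₂·M₂·y₂ = 0·5·5 + 3·6·1 = 18
Reduce mod 30: x ≡ 18
Check: 18 mod 6 = 0 ✓, 18 mod 5 = 3 ✓

x ≡ 18 (mod 30)


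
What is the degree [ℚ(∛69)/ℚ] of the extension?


∛69 has minimal polynomial x³ - 69 (irreducible over ℚ since 69 is not a perfect cube)

[ℚ(∛69)/ℚ] = 3


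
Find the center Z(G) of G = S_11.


Z(G) = {g ∈ G | gx = xg for all x ∈ G}
S_n is non-abelian for n ≥ 3; Z(S_11) is trivial

Z(S_11) = {e}


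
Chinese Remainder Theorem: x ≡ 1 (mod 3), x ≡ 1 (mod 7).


m₁ = 3, m₂ = 7, gcd = 1, so CRT applies. M = m₁·m₂ = 21
Let M₁ = M/m₁ = 7, M₂ = M/m₂ = 3
Find y₁ ≡ M₁⁻¹ (mod m₁): 7⁻¹ ≡ 1 (mod 3)
Find y₂ ≡ M₂⁻¹ (mod m₂): 3⁻¹ ≡ 5 (mod 7)
x = a₁·M₁·y₁ + a₂·M₂·y₂ = 1·7·1 + 1·3·5 = 22
Reduce mod 21: x ≡ 1
Check: 1 mod 3 = 1 ✓, 1 mod 7 = 1 ✓

x ≡ 1 (mod 21)


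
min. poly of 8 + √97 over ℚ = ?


Let α = 8 + √97. Then α - 8 = √97, so (α - 8)² = 97, giving α² - 16α - 33 = 0. Degree 2 and α ∉ ℚ, so this is the minimal polynomial.

Minimal polynomial: x² - 16x - 33


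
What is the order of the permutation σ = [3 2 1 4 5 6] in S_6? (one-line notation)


Cycle decomposition: (1 3)
Cycle lengths: 2
Order = lcm(2) = 2

ord(σ) = 2


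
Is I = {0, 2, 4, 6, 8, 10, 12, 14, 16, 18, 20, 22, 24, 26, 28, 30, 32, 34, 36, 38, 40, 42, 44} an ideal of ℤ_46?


Check ideal conditions for I = {0, 2, 4, 6, 8, 10, 12, 14, 16, 18, 20, 22, 24, 26, 28, 30, 32, 34, 36, 38, 40, 42, 44} in ℤ_46:
(1) I is an additive subgroup? Yes
(2) For r ∈ ℤ_46 and a ∈ I: r·a ∈ I? Yes

Yes, I is an ideal of ℤ_46


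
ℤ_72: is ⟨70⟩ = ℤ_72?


g generates ℤ_n iff gcd(g, n) = 1
gcd(70, 72) = 2
Since gcd = 2 ≠ 1, ⟨70⟩ has order 36 < 72, so 70 is not a generator.

No, 70 does not generate ℤ_72


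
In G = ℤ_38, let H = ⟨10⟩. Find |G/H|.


|⟨10⟩| = n / gcd(10, 38) = 38 / 2 = 19
H is normal (ℤ_38 is abelian).
|G/H| = |G| / |H| = 38 / 19 = 2

|G/H| = 2


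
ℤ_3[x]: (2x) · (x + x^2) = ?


Expand and collect like terms; reduce coefficients mod 3:
x^0: 0·0 = 0 ≡ 0 (mod 3)
x^1: 0·1 + 2·0 = 0 ≡ 0 (mod 3)
x^2: 0·1 + 2·1 = 2 ≡ 2 (mod 3)
x^3: 2·1 = 2 ≡ 2 (mod 3)
Result: 2x^2 + 2x^3

f · g = 2x^2 + 2x^3


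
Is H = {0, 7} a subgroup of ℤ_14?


Subgroup test for H = {0, 7} in (ℤ_14, +):
(1) 0 ∈ H? Yes
(2) Closure: for all a,b ∈ H, (a+b) mod 14 ∈ H? Yes
(3) Inverses: for all a ∈ H, -a mod 14 ∈ H? Yes

Yes, H is a subgroup of ℤ_14


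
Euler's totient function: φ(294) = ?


Factor n: 294 = 2 × 3 × 7^2
φ(n) = n · ∏(1 - 1/p) over distinct primes p | n
φ(294) = 294 · (1 - 1/2) · (1 - 1/3) · (1 - 1/7) = 84

φ(294) = 84


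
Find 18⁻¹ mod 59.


Use the extended Euclidean algorithm to write 1 = 18·s + 59·t; then s mod 59 is the inverse.
Euclidean algorithm:
  18 = 0·59 + 18
  59 = 3·18 + 5
  18 = 3·5 + 3
  5 = 1·3 + 2
  3 = 1·2 + 1
  2 = 2·1 + 0
gcd(18,59) = 1
Back-substitution gives: 18·(23) + 59·(-7) = 1
So 18⁻¹ ≡ 23 ≡ 23 (mod 59)
Check: 18 × 23 = 414 ≡ 1 (mod 59) ✓

18⁻¹ ≡ 23 (mod 59)


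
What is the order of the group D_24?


|D_n| = 2n (n rotations and n reflections)
|D_24| = 2×24 = 48

|D_24| = 48


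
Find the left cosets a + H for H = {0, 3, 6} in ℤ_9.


H = {0, 3, 6}, |H| = 3
Number of cosets = |G|/|H| = 9/3 = 3
0 + H = {0, 3, 6}
1 + H = {1, 4, 7}
2 + H = {2, 5, 8}

Cosets: 0+H={0,3,6}; 1+H={1,4,7}; 2+H={2,5,8}


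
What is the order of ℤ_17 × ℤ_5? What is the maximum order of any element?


|ℤ_17 × ℤ_5| = 17 × 5 = 85
Max element order = lcm(17,5) = 85
Cyclic? Yes (gcd=1)

|ℤ_17×ℤ_5| = 85, max element order = 85


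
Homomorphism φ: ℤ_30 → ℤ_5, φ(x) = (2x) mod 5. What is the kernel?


Kernel = preimage of identity
ker(φ) = {x ∈ ℤ_30 : 2x ≡ 0 (mod 5)}. Since 5 | 30, φ is well-defined. The kernel is the cyclic subgroup ⟨5⟩ of ℤ_30 (order 6), i.e. {0, 5, 10, 15, 20, 25}

ker(φ) = {0, 5, 10, 15, 20, 25}


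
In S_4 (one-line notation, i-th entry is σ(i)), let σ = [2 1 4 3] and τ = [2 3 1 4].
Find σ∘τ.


σ∘τ: apply τ first, then σ
1 →τ 2 →σ 1
2 →τ 3 →σ 4
3 →τ 1 →σ 2
4 →τ 4 →σ 3

σ∘τ = [1 4 2 3]


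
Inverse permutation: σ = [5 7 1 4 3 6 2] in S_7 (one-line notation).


To find σ⁻¹, swap domain and range:
σ(1) = 5 → σ⁻¹(5) = 1
σ(2) = 7 → σ⁻¹(7) = 2
σ(3) = 1 → σ⁻¹(1) = 3
σ(4) = 4 → σ⁻¹(4) = 4
σ(5) = 3 → σ⁻¹(3) = 5
σ(6) = 6 → σ⁻¹(6) = 6
σ(7) = 2 → σ⁻¹(2) = 7

σ⁻¹ = [3 7 5 4 1 6 2]


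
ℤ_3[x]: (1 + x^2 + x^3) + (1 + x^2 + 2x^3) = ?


Add coefficients mod 3:
x^0: 1 + 1 = 2 (mod 3)
x^1: 0 + 0 = 0 (mod 3)
x^2: 1 + 1 = 2 (mod 3)
x^3: 1 + 2 = 0 (mod 3)
Result: 2 + 2x^2

f + g = 2 + 2x^2


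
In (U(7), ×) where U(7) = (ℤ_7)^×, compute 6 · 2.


Operation: multiplication mod 7
6 · 2 = (a × b) mod 7 with a = 6, b = 2

6 · 2 = 5


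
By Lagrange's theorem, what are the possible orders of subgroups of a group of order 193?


Lagrange's theorem: |H| divides |G|
|G| = 193
Divisors of 193: 1, 193

Possible subgroup orders: {1, 193}


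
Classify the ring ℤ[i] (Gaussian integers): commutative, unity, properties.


ℤ[i] is a commutative integral domain with unity 1 (in fact a Euclidean domain)
Commutative: Yes
Integral domain: Yes
Has unity: Yes

ℤ[i] (Gaussian integers): Commutative=Yes, Unity=Yes


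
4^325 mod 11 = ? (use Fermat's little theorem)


Fermat's little theorem: if p is prime and gcd(a,p)=1, then a^(p-1) ≡ 1 (mod p)
p = 11 is prime, gcd(4,11) = 1
Reduce exponent: 325 mod 10 = 5
So 4^325 ≡ 4^5 (mod 11)
4^5 mod 11 = 1

4^325 ≡ 1 (mod 11)


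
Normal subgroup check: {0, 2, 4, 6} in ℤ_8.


H = {0, 2, 4, 6} in ℤ_8
ℤ_8 is abelian; every subgroup of an abelian group is normal

Yes, normal subgroup


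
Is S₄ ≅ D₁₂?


Comparing S₄ and D₁₂:
S₄ has trivial center; D₁₂ has center {e, r⁶}

No, S₄ ≇ D₁₂


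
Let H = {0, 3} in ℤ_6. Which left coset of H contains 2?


2 + H = {2 + h (mod 6) : h ∈ H}
2+0=2, 2+3=5

2 + H = {2, 5}


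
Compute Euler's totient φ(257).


Factor n: 257 = 257
φ(n) = n · ∏(1 - 1/p) over distinct primes p | n
φ(257) = 257 · (1 - 1/257) = 256

φ(257) = 256


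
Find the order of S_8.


|S_n| = n! (number of permutations of n symbols)
|S_8| = 8! = 40320

|S_8| = 40320


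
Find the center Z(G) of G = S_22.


Z(G) = {g ∈ G | gx = xg for all x ∈ G}
S_n is non-abelian for n ≥ 3; Z(S_22) is trivial

Z(S_22) = {e}


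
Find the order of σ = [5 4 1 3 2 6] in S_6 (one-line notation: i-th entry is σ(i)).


Cycle decomposition: (1 5 2 4 3)
Cycle lengths: 5
Order = lcm(5) = 5

ord(σ) = 5


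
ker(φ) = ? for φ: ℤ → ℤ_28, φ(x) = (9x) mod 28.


Kernel = preimage of identity
ker(φ) = {x ∈ ℤ : 9x ≡ 0 (mod 28)}. gcd(9,28) = 1, so 9x ≡ 0 (mod 28) ⟺ x ≡ 0 (mod 28/1 = 28). Hence ker(φ) = 28ℤ

ker(φ) = 28ℤ


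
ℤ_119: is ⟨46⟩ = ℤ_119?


g generates ℤ_n iff gcd(g, n) = 1
gcd(46, 119) = 1
Since gcd = 1, 46 is a generator.

Yes, 46 generates ℤ_119


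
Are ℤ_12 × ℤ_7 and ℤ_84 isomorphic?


Comparing ℤ_12 × ℤ_7 and ℤ_84:
gcd(12,7) = 1, so ℤ_12 × ℤ_7 ≅ ℤ_84 (CRT)

Yes, ℤ_12 × ℤ_7 ≅ ℤ_84


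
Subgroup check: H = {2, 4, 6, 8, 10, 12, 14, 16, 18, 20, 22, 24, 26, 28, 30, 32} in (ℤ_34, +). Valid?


Subgroup test for H = {2, 4, 6, 8, 10, 12, 14, 16, 18, 20, 22, 24, 26, 28, 30, 32} in (ℤ_34, +):
(1) 0 ∈ H? No
(2) Closure: for all a,b ∈ H, (a+b) mod 34 ∈ H? No  [counterexample: 2 + 32 = 0 ∉ H]
(3) Inverses: for all a ∈ H, -a mod 34 ∈ H? Yes

No, H is not a subgroup of ℤ_34


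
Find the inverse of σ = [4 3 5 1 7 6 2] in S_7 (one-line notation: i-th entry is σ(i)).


To find σ⁻¹, swap domain and range:
σ(1) = 4 → σ⁻¹(4) = 1
σ(2) = 3 → σ⁻¹(3) = 2
σ(3) = 5 → σ⁻¹(5) = 3
σ(4) = 1 → σ⁻¹(1) = 4
σ(5) = 7 → σ⁻¹(7) = 5
σ(6) = 6 → σ⁻¹(6) = 6
σ(7) = 2 → σ⁻¹(2) = 7

σ⁻¹ = [4 7 2 1 3 6 5]


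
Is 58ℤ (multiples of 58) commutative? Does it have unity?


58ℤ is a commutative ring under +,× but has no multiplicative identity (1 ∉ 58ℤ); it has no zero divisors, but without unity it is not an integral domain
Commutative: Yes
Integral domain: No
Has unity: No

58ℤ (multiples of 58): Commutative=Yes, Unity=No


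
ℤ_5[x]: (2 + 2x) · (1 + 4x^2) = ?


Expand and collect like terms; reduce coefficients mod 5:
x^0: 2·1 = 2 ≡ 2 (mod 5)
x^1: 2·0 + 2·1 = 2 ≡ 2 (mod 5)
x^2: 2·4 + 2·0 = 8 ≡ 3 (mod 5)
x^3: 2·4 = 8 ≡ 3 (mod 5)
Result: 2 + 2x + 3x^2 + 3x^3

f · g = 2 + 2x + 3x^2 + 3x^3


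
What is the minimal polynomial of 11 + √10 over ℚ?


Let α = 11 + √10. Then α - 11 = √10, so (α - 11)² = 10, giving α² - 22α + 111 = 0. Degree 2 and α ∉ ℚ, so this is the minimal polynomial.

Minimal polynomial: x² - 22x + 111


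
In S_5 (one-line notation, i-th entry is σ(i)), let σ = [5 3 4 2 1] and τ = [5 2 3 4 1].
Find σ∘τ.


σ∘τ: apply τ first, then σ
1 →τ 5 →σ 1
2 →τ 2 →σ 3
3 →τ 3 →σ 4
4 →τ 4 →σ 2
5 →τ 1 →σ 5

σ∘τ = [1 3 4 2 5]


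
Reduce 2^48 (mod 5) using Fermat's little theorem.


Fermat's little theorem: if p is prime and gcd(a,p)=1, then a^(p-1) ≡ 1 (mod p)
p = 5 is prime, gcd(2,5) = 1
Reduce exponent: 48 mod 4 = 0
So 2^48 ≡ 2^0 (mod 5)
2^0 = 1

2^48 ≡ 1 (mod 5)


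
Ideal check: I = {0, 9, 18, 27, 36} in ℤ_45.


Check ideal conditions for I = {0, 9, 18, 27, 36} in ℤ_45:
(1) I is an additive subgroup? Yes
(2) For r ∈ ℤ_45 and a ∈ I: r·a ∈ I? Yes

Yes, I is an ideal of ℤ_45


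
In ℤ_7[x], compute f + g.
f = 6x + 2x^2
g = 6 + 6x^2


Add coefficients mod 7:
x^0: 0 + 6 = 6 (mod 7)
x^1: 6 + 0 = 6 (mod 7)
x^2: 2 + 6 = 1 (mod 7)
Result: 6 + 6x + x^2

f + g = 6 + 6x + x^2


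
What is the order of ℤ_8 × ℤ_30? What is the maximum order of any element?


|ℤ_8 × ℤ_30| = 8 × 30 = 240
Max element order = lcm(8,30) = 120
Cyclic? No (gcd=2)

|ℤ_8×ℤ_30| = 240, max element order = 120


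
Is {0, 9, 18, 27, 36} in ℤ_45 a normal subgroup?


H = {0, 9, 18, 27, 36} in ℤ_45
ℤ_45 is abelian; every subgroup of an abelian group is normal

Yes, normal subgroup


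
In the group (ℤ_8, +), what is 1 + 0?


Operation: addition mod 8
1 + 0 = (a + b) mod 8 with a = 1, b = 0

1 + 0 = 1


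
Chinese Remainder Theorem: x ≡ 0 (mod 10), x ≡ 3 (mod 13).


m₁ = 10, m₂ = 13, gcd = 1, so CRT applies. M = m₁·m₂ = 130
Let M₁ = M/m₁ = 13, M₂ = M/m₂ = 10
Find y₁ ≡ M₁⁻¹ (mod m₁): 13⁻¹ ≡ 7 (mod 10)
Find y₂ ≡ M₂⁻¹ (mod m₂): 10⁻¹ ≡ 4 (mod 13)
x = a₁·M₁·y₁ + a₂·M₂·y₂ = 0·13·7 + 3·10·4 = 120
Reduce mod 130: x ≡ 120
Check: 120 mod 10 = 0 ✓, 120 mod 13 = 3 ✓

x ≡ 120 (mod 130)


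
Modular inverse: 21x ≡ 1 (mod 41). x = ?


Use the extended Euclidean algorithm to write 1 = 21·s + 41·t; then s mod 41 is the inverse.
Euclidean algorithm:
  21 = 0·41 + 21
  41 = 1·21 + 20
  21 = 1·20 + 1
  20 = 20·1 + 0
gcd(21,41) = 1
Back-substitution gives: 21·(2) + 41·(-1) = 1
So 21⁻¹ ≡ 2 ≡ 2 (mod 41)
Check: 21 × 2 = 42 ≡ 1 (mod 41) ✓

21⁻¹ ≡ 2 (mod 41)


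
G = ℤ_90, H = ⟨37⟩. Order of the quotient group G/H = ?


|⟨37⟩| = n / gcd(37, 90) = 90 / 1 = 90
H is normal (ℤ_90 is abelian).
|G/H| = |G| / |H| = 90 / 90 = 1

|G/H| = 1


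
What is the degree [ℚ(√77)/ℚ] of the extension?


√77 has minimal polynomial x² - 77 (irreducible over ℚ since 77 is squarefree)

[ℚ(√77)/ℚ] = 2


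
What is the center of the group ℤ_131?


Z(G) = {g ∈ G | gx = xg for all x ∈ G}
ℤ_131 is abelian, so Z(G) = G

Z(ℤ_131) = ℤ_131


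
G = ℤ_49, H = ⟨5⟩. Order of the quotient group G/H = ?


|⟨5⟩| = n / gcd(5, 49) = 49 / 1 = 49
H is normal (ℤ_49 is abelian).
|G/H| = |G| / |H| = 49 / 49 = 1

|G/H| = 1


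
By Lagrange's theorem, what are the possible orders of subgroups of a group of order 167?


Lagrange's theorem: |H| divides |G|
|G| = 167
Divisors of 167: 1, 167

Possible subgroup orders: {1, 167}


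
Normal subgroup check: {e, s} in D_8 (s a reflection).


H = {e, s} in D_8 (s a reflection)
r·s·r⁻¹ = sr⁻² ≠ s for n ≥ 3, so {e, s} is not closed under conjugation

No, not a normal subgroup


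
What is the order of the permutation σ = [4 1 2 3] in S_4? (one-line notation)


Cycle decomposition: (1 4 3 2)
Cycle lengths: 4
Order = lcm(4) = 4

ord(σ) = 4


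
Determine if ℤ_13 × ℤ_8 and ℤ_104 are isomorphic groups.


Comparing ℤ_13 × ℤ_8 and ℤ_104:
gcd(13,8) = 1, so ℤ_13 × ℤ_8 ≅ ℤ_104 (CRT)

Yes, ℤ_13 × ℤ_8 ≅ ℤ_104


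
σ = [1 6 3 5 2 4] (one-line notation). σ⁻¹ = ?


To find σ⁻¹, swap domain and range:
σ(1) = 1 → σ⁻¹(1) = 1
σ(2) = 6 → σ⁻¹(6) = 2
σ(3) = 3 → σ⁻¹(3) = 3
σ(4) = 5 → σ⁻¹(5) = 4
σ(5) = 2 → σ⁻¹(2) = 5
σ(6) = 4 → σ⁻¹(4) = 6

σ⁻¹ = [1 5 3 6 4 2]


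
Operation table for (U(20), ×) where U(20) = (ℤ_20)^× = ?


Elements: {1, 3, 7, 9, 11, 13, 17, 19}
Operation: multiplication mod 20
Entry (a, b) = (a × b) mod 20

Cayley table:
   |  1 |  3 |  7 |  9 | 11 | 13 | 17 | 19
 1 |  1 |  3 |  7 |  9 | 11 | 13 | 17 | 19
 3 |  3 |  9 |  1 |  7 | 13 | 19 | 11 | 17
 7 |  7 |  1 |  9 |  3 | 17 | 11 | 19 | 13
 9 |  9 |  7 |  3 |  1 | 19 | 17 | 13 | 11
11 | 11 | 13 | 17 | 19 |  1 |  3 |  7 |  9
13 | 13 | 19 | 11 | 17 |  3 |  9 |  1 |  7
17 | 17 | 11 | 19 | 13 |  7 |  1 |  9 |  3
19 | 19 | 17 | 13 | 11 |  9 |  7 |  3 |  1


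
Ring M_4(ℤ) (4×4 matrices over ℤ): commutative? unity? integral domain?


Matrix multiplication is non-commutative for n ≥ 2; the identity matrix I is the unity; singular matrices give zero divisors, so not an integral domain
Commutative: No
Integral domain: No
Has unity: Yes

M_4(ℤ) (4×4 matrices over ℤ): Commutative=No, Unity=Yes


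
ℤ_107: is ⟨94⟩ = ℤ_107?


g generates ℤ_n iff gcd(g, n) = 1
gcd(94, 107) = 1
Since gcd = 1, 94 is a generator.

Yes, 94 generates ℤ_107


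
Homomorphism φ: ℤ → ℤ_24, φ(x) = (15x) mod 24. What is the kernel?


Kernel = preimage of identity
ker(φ) = {x ∈ ℤ : 15x ≡ 0 (mod 24)}. gcd(15,24) = 3, so 15x ≡ 0 (mod 24) ⟺ x ≡ 0 (mod 24/3 = 8). Hence ker(φ) = 8ℤ

ker(φ) = 8ℤ


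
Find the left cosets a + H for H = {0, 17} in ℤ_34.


H = {0, 17}, |H| = 2
Number of cosets = |G|/|H| = 34/2 = 17
0 + H = {0, 17}
1 + H = {1, 18}
2 + H = {2, 19}
3 + H = {3, 20}
4 + H = {4, 21}
5 + H = {5, 22}
6 + H = {6, 23}
7 + H = {7, 24}
8 + H = {8, 25}
9 + H = {9, 26}
10 + H = {10, 27}
11 + H = {11, 28}
12 + H = {12, 29}
13 + H = {13, 30}
14 + H = {14, 31}
15 + H = {15, 32}
16 + H = {16, 33}

Cosets: 0+H={0,17}; 1+H={1,18}; 2+H={2,19}; 3+H={3,20}; 4+H={4,21}; 5+H={5,22}; 6+H={6,23}; 7+H={7,24}; 8+H={8,25}; 9+H={9,26}; 10+H={10,27}; 11+H={11,28}; 12+H={12,29}; 13+H={13,30}; 14+H={14,31}; 15+H={15,32}; 16+H={16,33}


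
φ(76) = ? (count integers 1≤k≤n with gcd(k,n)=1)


Factor n: 76 = 2^2 × 19
φ(n) = n · ∏(1 - 1/p) over distinct primes p | n
φ(76) = 76 · (1 - 1/2) · (1 - 1/19) = 36

φ(76) = 36


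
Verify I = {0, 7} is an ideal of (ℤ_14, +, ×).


Check ideal conditions for I = {0, 7} in ℤ_14:
(1) I is an additive subgroup? Yes
(2) For r ∈ ℤ_14 and a ∈ I: r·a ∈ I? Yes

Yes, I is an ideal of ℤ_14


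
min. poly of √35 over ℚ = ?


√35 satisfies x² - 35 = 0, irreducible over ℚ since 35 is squarefree

Minimal polynomial: x² - 35


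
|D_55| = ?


|D_n| = 2n (n rotations and n reflections)
|D_55| = 2×55 = 110

|D_55| = 110


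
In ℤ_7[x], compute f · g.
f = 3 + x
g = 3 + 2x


Expand and collect like terms; reduce coefficients mod 7:
x^0: 3·3 = 9 ≡ 2 (mod 7)
x^1: 3·2 + 1·3 = 9 ≡ 2 (mod 7)
x^2: 1·2 = 2 ≡ 2 (mod 7)
Result: 2 + 2x + 2x^2

f · g = 2 + 2x + 2x^2


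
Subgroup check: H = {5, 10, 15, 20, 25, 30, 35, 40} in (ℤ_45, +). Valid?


Subgroup test for H = {5, 10, 15, 20, 25, 30, 35, 40} in (ℤ_45, +):
(1) 0 ∈ H? No
(2) Closure: for all a,b ∈ H, (a+b) mod 45 ∈ H? No  [counterexample: 5 + 40 = 0 ∉ H]
(3) Inverses: for all a ∈ H, -a mod 45 ∈ H? Yes

No, H is not a subgroup of ℤ_45


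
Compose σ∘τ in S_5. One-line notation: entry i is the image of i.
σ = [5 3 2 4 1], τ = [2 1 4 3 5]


σ∘τ: apply τ first, then σ
1 →τ 2 →σ 3
2 →τ 1 →σ 5
3 →τ 4 →σ 4
4 →τ 3 →σ 2
5 →τ 5 →σ 1

σ∘τ = [3 5 4 2 1]


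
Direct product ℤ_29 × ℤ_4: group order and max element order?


|ℤ_29 × ℤ_4| = 29 × 4 = 116
Max element order = lcm(29,4) = 116
Cyclic? Yes (gcd=1)

|ℤ_29×ℤ_4| = 116, max element order = 116


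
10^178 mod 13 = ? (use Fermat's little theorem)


Fermat's little theorem: if p is prime and gcd(a,p)=1, then a^(p-1) ≡ 1 (mod p)
p = 13 is prime, gcd(10,13) = 1
Reduce exponent: 178 mod 12 = 10
So 10^178 ≡ 10^10 (mod 13)
10^10 mod 13 = 3

10^178 ≡ 3 (mod 13)


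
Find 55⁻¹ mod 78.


Use the extended Euclidean algorithm to write 1 = 55·s + 78·t; then s mod 78 is the inverse.
Euclidean algorithm:
  55 = 0·78 + 55
  78 = 1·55 + 23
  55 = 2·23 + 9
  23 = 2·9 + 5
  9 = 1·5 + 4
  5 = 1·4 + 1
  4 = 4·1 + 0
gcd(55,78) = 1
Back-substitution gives: 55·(-17) + 78·(12) = 1
So 55⁻¹ ≡ -17 ≡ 61 (mod 78)
Check: 55 × 61 = 3355 ≡ 1 (mod 78) ✓

55⁻¹ ≡ 61 (mod 78)


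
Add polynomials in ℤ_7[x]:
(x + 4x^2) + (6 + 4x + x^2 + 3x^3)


Add coefficients mod 7:
x^0: 0 + 6 = 6 (mod 7)
x^1: 1 + 4 = 5 (mod 7)
x^2: 4 + 1 = 5 (mod 7)
x^3: 0 + 3 = 3 (mod 7)
Result: 6 + 5x + 5x^2 + 3x^3

f + g = 6 + 5x + 5x^2 + 3x^3


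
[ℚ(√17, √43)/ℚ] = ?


[ℚ(√17,√43):ℚ] = [ℚ(√17,√43):ℚ(√17)]·[ℚ(√17):ℚ] = 2·2 = 4

[ℚ(√17, √43)/ℚ] = 4


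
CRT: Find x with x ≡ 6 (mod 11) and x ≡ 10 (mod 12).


m₁ = 11, m₂ = 12, gcd = 1, so CRT applies. M = m₁·m₂ = 132
Let M₁ = M/m₁ = 12, M₂ = M/m₂ = 11
Find y₁ ≡ M₁⁻¹ (mod m₁): 12⁻¹ ≡ 1 (mod 11)
Find y₂ ≡ M₂⁻¹ (mod m₂): 11⁻¹ ≡ 11 (mod 12)
x = a₁·M₁·y₁ + a₂·M₂·y₂ = 6·12·1 + 10·11·11 = 1282
Reduce mod 132: x ≡ 94
Check: 94 mod 11 = 6 ✓, 94 mod 12 = 10 ✓

x ≡ 94 (mod 132)


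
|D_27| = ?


|D_n| = 2n (n rotations and n reflections)
|D_27| = 2×27 = 54

|D_27| = 54


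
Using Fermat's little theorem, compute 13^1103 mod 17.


Fermat's little theorem: if p is prime and gcd(a,p)=1, then a^(p-1) ≡ 1 (mod p)
p = 17 is prime, gcd(13,17) = 1
Reduce exponent: 1103 mod 16 = 15
So 13^1103 ≡ 13^15 (mod 17)
13^15 mod 17 = 4

13^1103 ≡ 4 (mod 17)


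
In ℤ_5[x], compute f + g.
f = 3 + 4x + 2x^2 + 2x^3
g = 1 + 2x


Add coefficients mod 5:
x^0: 3 + 1 = 4 (mod 5)
x^1: 4 + 2 = 1 (mod 5)
x^2: 2 + 0 = 2 (mod 5)
x^3: 2 + 0 = 2 (mod 5)
Result: 4 + x + 2x^2 + 2x^3

f + g = 4 + x + 2x^2 + 2x^3


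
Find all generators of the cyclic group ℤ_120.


g generates ℤ_n iff gcd(g,n) = 1
Prime factors of 120: 2, 3, 5
Generators are g ∈ {1,...,119} not divisible by any of these primes.
Generators: {1, 7, 11, 13, 17, 19, 23, 29, 31, 37, 41, 43, 47, 49, 53, 59, 61, 67, 71, 73, 77, 79, 83, 89, 91, 97, 101, 103, 107, 109, 113, 119}
Number of generators = φ(120) = 32

Generators of ℤ_120 = {1, 7, 11, 13, 17, 19, 23, 29, 31, 37, 41, 43, 47, 49, 53, 59, 61, 67, 71, 73, 77, 79, 83, 89, 91, 97, 101, 103, 107, 109, 113, 119}


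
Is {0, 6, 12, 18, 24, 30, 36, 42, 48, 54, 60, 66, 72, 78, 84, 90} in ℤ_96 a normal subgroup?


H = {0, 6, 12, 18, 24, 30, 36, 42, 48, 54, 60, 66, 72, 78, 84, 90} in ℤ_96
ℤ_96 is abelian; every subgroup of an abelian group is normal

Yes, normal subgroup


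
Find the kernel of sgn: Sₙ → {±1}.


Kernel = preimage of identity
ker(sgn) = even permutations = Aₙ

ker(sgn) = Aₙ


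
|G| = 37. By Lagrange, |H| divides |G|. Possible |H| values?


Lagrange's theorem: |H| divides |G|
|G| = 37
Divisors of 37: 1, 37

Possible subgroup orders: {1, 37}


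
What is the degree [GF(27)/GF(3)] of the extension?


GF(27) = GF(3^3), so the extension degree is 3

[GF(27)/GF(3)] = 3


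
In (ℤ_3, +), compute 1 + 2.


Operation: addition mod 3
1 + 2 = (a + b) mod 3 with a = 1, b = 2

1 + 2 = 0


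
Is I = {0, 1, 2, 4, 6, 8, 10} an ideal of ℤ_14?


Check ideal conditions for I = {0, 1, 2, 4, 6, 8, 10} in ℤ_14:
(1) I is an additive subgroup? No
(2) For r ∈ ℤ_14 and a ∈ I: r·a ∈ I? No  [counterexample: r=2, a=6, r·a mod 14 = 12 ∉ I]

No, I is not an ideal of ℤ_14


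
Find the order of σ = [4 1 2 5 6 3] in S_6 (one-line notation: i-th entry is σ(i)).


Cycle decomposition: (1 4 5 6 3 2)
Cycle lengths: 6
Order = lcm(6) = 6

ord(σ) = 6


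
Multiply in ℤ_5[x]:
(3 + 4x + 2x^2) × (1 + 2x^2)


Expand and collect like terms; reduce coefficients mod 5:
x^0: 3·1 = 3 ≡ 3 (mod 5)
x^1: 3·0 + 4·1 = 4 ≡ 4 (mod 5)
x^2: 3·2 + 4·0 + 2·1 = 8 ≡ 3 (mod 5)
x^3: 4·2 + 2·0 = 8 ≡ 3 (mod 5)
x^4: 2·2 = 4 ≡ 4 (mod 5)
Result: 3 + 4x + 3x^2 + 3x^3 + 4x^4

f · g = 3 + 4x + 3x^2 + 3x^3 + 4x^4


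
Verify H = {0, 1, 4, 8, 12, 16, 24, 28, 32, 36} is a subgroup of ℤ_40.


Subgroup test for H = {0, 1, 4, 8, 12, 16, 24, 28, 32, 36} in (ℤ_40, +):
(1) 0 ∈ H? Yes
(2) Closure: for all a,b ∈ H, (a+b) mod 40 ∈ H? No  [counterexample: 1 + 1 = 2 ∉ H]
(3) Inverses: for all a ∈ H, -a mod 40 ∈ H? No

No, H is not a subgroup of ℤ_40


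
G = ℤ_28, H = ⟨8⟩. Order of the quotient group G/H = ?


|⟨8⟩| = n / gcd(8, 28) = 28 / 4 = 7
H is normal (ℤ_28 is abelian).
|G/H| = |G| / |H| = 28 / 7 = 4

|G/H| = 4


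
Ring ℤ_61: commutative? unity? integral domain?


ℤ_61 is a commutative ring with unity 1; 61 is prime, so ℤ_61 is a field (hence an integral domain)
Commutative: Yes
Integral domain: Yes
Has unity: Yes

ℤ_61: Commutative=Yes, Unity=Yes


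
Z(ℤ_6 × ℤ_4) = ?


Z(G) = {g ∈ G | gx = xg for all x ∈ G}
Direct product of abelian groups is abelian, so Z(G) = G

Z(ℤ_6 × ℤ_4) = ℤ_6 × ℤ_4


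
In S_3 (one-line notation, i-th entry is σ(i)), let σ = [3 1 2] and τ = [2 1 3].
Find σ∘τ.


σ∘τ: apply τ first, then σ
1 →τ 2 →σ 1
2 →τ 1 →σ 3
3 →τ 3 →σ 2

σ∘τ = [1 3 2]


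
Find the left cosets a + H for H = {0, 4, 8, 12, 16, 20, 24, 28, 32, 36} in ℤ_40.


H = {0, 4, 8, 12, 16, 20, 24, 28, 32, 36}, |H| = 10
Number of cosets = |G|/|H| = 40/10 = 4
0 + H = {0, 4, 8, 12, 16, 20, 24, 28, 32, 36}
1 + H = {1, 5, 9, 13, 17, 21, 25, 29, 33, 37}
2 + H = {2, 6, 10, 14, 18, 22, 26, 30, 34, 38}
3 + H = {3, 7, 11, 15, 19, 23, 27, 31, 35, 39}

Cosets: 0+H={0,4,8,12,16,20,24,28,32,36}; 1+H={1,5,9,13,17,21,25,29,33,37}; 2+H={2,6,10,14,18,22,26,30,34,38}; 3+H={3,7,11,15,19,23,27,31,35,39}


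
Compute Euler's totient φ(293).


Factor n: 293 = 293
φ(n) = n · ∏(1 - 1/p) over distinct primes p | n
φ(293) = 293 · (1 - 1/293) = 292

φ(293) = 292


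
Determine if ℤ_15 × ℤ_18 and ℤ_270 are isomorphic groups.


Comparing ℤ_15 × ℤ_18 and ℤ_270:
gcd(15,18) = 3 ≠ 1. Max element order in ℤ_15×ℤ_18 is lcm(15,18) = 90 < 270, so it has no element of order 270

No, ℤ_15 × ℤ_18 ≇ ℤ_270


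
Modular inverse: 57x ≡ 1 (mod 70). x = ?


Use the extended Euclidean algorithm to write 1 = 57·s + 70·t; then s mod 70 is the inverse.
Euclidean algorithm:
  57 = 0·70 + 57
  70 = 1·57 + 13
  57 = 4·13 + 5
  13 = 2·5 + 3
  5 = 1·3 + 2
  3 = 1·2 + 1
  2 = 2·1 + 0
gcd(57,70) = 1
Back-substitution gives: 57·(-27) + 70·(22) = 1
So 57⁻¹ ≡ -27 ≡ 43 (mod 70)
Check: 57 × 43 = 2451 ≡ 1 (mod 70) ✓

57⁻¹ ≡ 43 (mod 70)


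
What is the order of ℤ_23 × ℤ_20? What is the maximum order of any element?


|ℤ_23 × ℤ_20| = 23 × 20 = 460
Max element order = lcm(23,20) = 460
Cyclic? Yes (gcd=1)

|ℤ_23×ℤ_20| = 460, max element order = 460


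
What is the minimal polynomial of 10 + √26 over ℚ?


Let α = 10 + √26. Then α - 10 = √26, so (α - 10)² = 26, giving α² - 20α + 74 = 0. Degree 2 and α ∉ ℚ, so this is the minimal polynomial.

Minimal polynomial: x² - 20x + 74


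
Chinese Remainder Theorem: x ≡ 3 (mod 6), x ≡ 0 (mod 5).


m₁ = 6, m₂ = 5, gcd = 1, so CRT applies. M = m₁·m₂ = 30
Let M₁ = M/m₁ = 5, M₂ = M/m₂ = 6
Find y₁ ≡ M₁⁻¹ (mod m₁): 5⁻¹ ≡ 5 (mod 6)
Find y₂ ≡ M₂⁻¹ (mod m₂): 6⁻¹ ≡ 1 (mod 5)
x = a₁·M₁·y₁ + a₂·M₂·y₂ = 3·5·5 + 0·6·1 = 75
Reduce mod 30: x ≡ 15
Check: 15 mod 6 = 3 ✓, 15 mod 5 = 0 ✓

x ≡ 15 (mod 30)


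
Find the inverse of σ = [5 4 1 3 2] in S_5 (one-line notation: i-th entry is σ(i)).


To find σ⁻¹, swap domain and range:
σ(1) = 5 → σ⁻¹(5) = 1
σ(2) = 4 → σ⁻¹(4) = 2
σ(3) = 1 → σ⁻¹(1) = 3
σ(4) = 3 → σ⁻¹(3) = 4
σ(5) = 2 → σ⁻¹(2) = 5

σ⁻¹ = [3 5 4 2 1]


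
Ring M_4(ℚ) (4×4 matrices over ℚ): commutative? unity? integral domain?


Matrix multiplication is non-commutative for n ≥ 2; the identity matrix I is the unity; singular matrices give zero divisors, so not an integral domain
Commutative: No
Integral domain: No
Has unity: Yes

M_4(ℚ) (4×4 matrices over ℚ): Commutative=No, Unity=Yes


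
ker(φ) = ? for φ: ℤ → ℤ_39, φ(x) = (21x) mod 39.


Kernel = preimage of identity
ker(φ) = {x ∈ ℤ : 21x ≡ 0 (mod 39)}. gcd(21,39) = 3, so 21x ≡ 0 (mod 39) ⟺ x ≡ 0 (mod 39/3 = 13). Hence ker(φ) = 13ℤ

ker(φ) = 13ℤ


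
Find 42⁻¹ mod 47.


Use the extended Euclidean algorithm to write 1 = 42·s + 47·t; then s mod 47 is the inverse.
Euclidean algorithm:
  42 = 0·47 + 42
  47 = 1·42 + 5
  42 = 8·5 + 2
  5 = 2·2 + 1
  2 = 2·1 + 0
gcd(42,47) = 1
Back-substitution gives: 42·(-19) + 47·(17) = 1
So 42⁻¹ ≡ -19 ≡ 28 (mod 47)
Check: 42 × 28 = 1176 ≡ 1 (mod 47) ✓

42⁻¹ ≡ 28 (mod 47)


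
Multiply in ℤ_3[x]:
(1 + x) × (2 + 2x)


Expand and collect like terms; reduce coefficients mod 3:
x^0: 1·2 = 2 ≡ 2 (mod 3)
x^1: 1·2 + 1·2 = 4 ≡ 1 (mod 3)
x^2: 1·2 = 2 ≡ 2 (mod 3)
Result: 2 + x + 2x^2

f · g = 2 + x + 2x^2


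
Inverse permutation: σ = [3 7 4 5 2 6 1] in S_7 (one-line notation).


To find σ⁻¹, swap domain and range:
σ(1) = 3 → σ⁻¹(3) = 1
σ(2) = 7 → σ⁻¹(7) = 2
σ(3) = 4 → σ⁻¹(4) = 3
σ(4) = 5 → σ⁻¹(5) = 4
σ(5) = 2 → σ⁻¹(2) = 5
σ(6) = 6 → σ⁻¹(6) = 6
σ(7) = 1 → σ⁻¹(1) = 7

σ⁻¹ = [7 5 1 3 4 6 2]


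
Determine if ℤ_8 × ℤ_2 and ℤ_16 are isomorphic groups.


Comparing ℤ_8 × ℤ_2 and ℤ_16:
gcd(8,2) = 2 ≠ 1. Max element order in ℤ_8×ℤ_2 is lcm(8,2) = 8 < 16, so it has no element of order 16

No, ℤ_8 × ℤ_2 ≇ ℤ_16


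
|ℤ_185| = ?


ℤ_n has n elements.

|ℤ_185| = 185


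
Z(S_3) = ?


Z(G) = {g ∈ G | gx = xg for all x ∈ G}
S_n is non-abelian for n ≥ 3; Z(S_3) is trivial

Z(S_3) = {e}


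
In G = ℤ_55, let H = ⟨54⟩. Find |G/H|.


|⟨54⟩| = n / gcd(54, 55) = 55 / 1 = 55
H is normal (ℤ_55 is abelian).
|G/H| = |G| / |H| = 55 / 55 = 1

|G/H| = 1


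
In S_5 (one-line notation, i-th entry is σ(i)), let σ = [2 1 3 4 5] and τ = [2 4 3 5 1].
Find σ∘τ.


σ∘τ: apply τ first, then σ
1 →τ 2 →σ 1
2 →τ 4 →σ 4
3 →τ 3 →σ 3
4 →τ 5 →σ 5
5 →τ 1 →σ 2

σ∘τ = [1 4 3 5 2]


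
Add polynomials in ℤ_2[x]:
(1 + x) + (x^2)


Add coefficients mod 2:
x^0: 1 + 0 = 1 (mod 2)
x^1: 1 + 0 = 1 (mod 2)
x^2: 0 + 1 = 1 (mod 2)
Result: 1 + x + x^2

f + g = 1 + x + x^2


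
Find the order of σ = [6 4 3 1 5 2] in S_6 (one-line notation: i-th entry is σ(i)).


Cycle decomposition: (1 6 2 4)
Cycle lengths: 4
Order = lcm(4) = 4

ord(σ) = 4


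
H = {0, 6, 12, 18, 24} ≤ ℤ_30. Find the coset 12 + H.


12 + H = {12 + h (mod 30) : h ∈ H}
12+0=12, 12+6=18, 12+12=24, 12+18=0, 12+24=6
12 + H = {0, 6, 12, 18, 24} = 0 + H

12 + H = {0, 6, 12, 18, 24}
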